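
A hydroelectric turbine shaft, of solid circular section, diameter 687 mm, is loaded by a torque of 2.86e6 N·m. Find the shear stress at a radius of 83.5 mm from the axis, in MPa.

J = πd⁴/32 = π(0.687)⁴/32 = 0.02187 m⁴.
Shear stress varies linearly with radius: τ = T·r/J = 2.860e6 × 0.0835 / 0.02187 = 1.092×10^7 Pa.

10.9 MPa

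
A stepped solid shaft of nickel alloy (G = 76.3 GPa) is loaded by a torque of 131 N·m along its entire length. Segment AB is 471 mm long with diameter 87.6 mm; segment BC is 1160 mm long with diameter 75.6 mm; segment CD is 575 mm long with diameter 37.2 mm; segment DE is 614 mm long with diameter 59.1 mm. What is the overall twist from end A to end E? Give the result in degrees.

0.395°

J_AB = π(0.0876)⁴/32 = 5.78×10^-6 m⁴; J_BC = π(0.0756)⁴/32 = 3.21×10^-6 m⁴; J_CD = π(0.0372)⁴/32 = 1.88×10^-7 m⁴; J_DE = π(0.0591)⁴/32 = 1.20×10^-6 m⁴.
θ = (T/G)·Σ L_i/J_i = (131.0/76.3×10⁹)·(0.471/5.78×10^-6 + 1.16/3.21×10^-6 + 0.575/1.88×10^-7 + 0.614/1.20×10^-6) = 6.892×10^-3 rad.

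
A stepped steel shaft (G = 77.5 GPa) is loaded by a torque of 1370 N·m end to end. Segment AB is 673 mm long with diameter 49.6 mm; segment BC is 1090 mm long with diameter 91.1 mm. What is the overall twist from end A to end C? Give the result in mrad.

22.9 mrad

J_AB = π(0.0496)⁴/32 = 5.94×10^-7 m⁴; J_BC = π(0.0911)⁴/32 = 6.76×10^-6 m⁴.
θ = (T/G)·Σ L_i/J_i = (1370/77.5×10⁹)·(0.673/5.94×10^-7 + 1.09/6.76×10^-6) = 0.02287 rad.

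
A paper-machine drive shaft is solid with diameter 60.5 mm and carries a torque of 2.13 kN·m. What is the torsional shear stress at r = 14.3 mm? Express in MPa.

J = πd⁴/32 = π(0.0605)⁴/32 = 1.315×10^-6 m⁴.
Shear stress varies linearly with radius: τ = T·r/J = 2130 × 0.0143 / 1.315×10^-6 = 2.316×10^7 Pa.

23.2 MPa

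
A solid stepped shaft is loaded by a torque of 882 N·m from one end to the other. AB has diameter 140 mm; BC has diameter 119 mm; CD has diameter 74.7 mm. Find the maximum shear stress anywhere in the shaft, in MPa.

Under the same torque, τ_max = 16T/(πd³) is largest where d is smallest — segment CD (d = 74.7 mm).
τ_max = 16·882.0/(π·(0.0747)³) = 1.078×10^7 Pa.

10.8 MPa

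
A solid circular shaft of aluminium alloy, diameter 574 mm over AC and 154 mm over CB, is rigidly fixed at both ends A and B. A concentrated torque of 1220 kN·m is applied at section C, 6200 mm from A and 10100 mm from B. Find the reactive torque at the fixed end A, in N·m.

Compatibility: T_A·a/J_AC = T_B·b/J_CB with T_A + T_B = T₀.
J_AC = 0.0107 m⁴, J_CB = 5.52×10^-5 m⁴, so T_A = T₀·(J_AC/a)/((J_AC/a)+(J_CB/b)) = 1.216e6 N·m, T_B = 3868 N·m.

1.22e6 N·m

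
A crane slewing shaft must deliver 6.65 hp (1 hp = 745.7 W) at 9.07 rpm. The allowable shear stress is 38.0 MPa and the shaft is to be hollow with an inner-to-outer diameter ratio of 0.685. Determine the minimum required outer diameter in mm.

96.5 mm

ω = 2π·9.07/60 = 0.9498 rad/s, so T = P/ω = 6.65×745.7 / 0.9498 = 5221 N·m.
For a hollow shaft with d_i/d_o = 0.685: τ_max = 16T/(π d_o³ (1−k⁴)), so d_o = [16T/(π τ_allow (1−k⁴))]^(1/3) = [16·5221/(π·3.80×10^7·0.7798)]^(1/3) = 0.09645 m.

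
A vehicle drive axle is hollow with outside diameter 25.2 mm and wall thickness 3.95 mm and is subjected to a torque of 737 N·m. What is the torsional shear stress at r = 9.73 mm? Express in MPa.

J = π(d_o⁴ − d_i⁴)/32 = π(0.0252⁴ − 0.0173⁴)/32 = 3.080×10^-8 m⁴.
Shear stress varies linearly with radius: τ = T·r/J = 737.0 × 0.00973 / 3.080×10^-8 = 2.328×10^8 Pa.

233 MPa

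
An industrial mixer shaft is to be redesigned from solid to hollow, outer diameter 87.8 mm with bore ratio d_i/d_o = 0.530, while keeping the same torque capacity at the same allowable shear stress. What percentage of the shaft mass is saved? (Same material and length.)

Equal τ_max and T ⇒ the solid shaft needs d_s³ = d_o³(1−k⁴), so d_s = 87.8·(1−0.530⁴)^(1/3) = 85.43 mm.
Area ratio A_h/A_s = d_o²(1−k²)/d_s² = (1−k²)/(1−k⁴)^(2/3) = 0.7596.
Mass saving = 1 − 0.7596 = 24.0 %.

24.0 %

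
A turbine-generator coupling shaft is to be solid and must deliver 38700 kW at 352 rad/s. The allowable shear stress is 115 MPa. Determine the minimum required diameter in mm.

169 mm

ω = 352 rad/s, so T = P/ω = 38700×10³ / 352.0 = 109900 N·m.
For a solid shaft τ_max = 16T/(πd³), so d = (16T/(π τ_allow))^(1/3) = (16·109900/(π·1.15×10^8))^(1/3) = 0.1695 m.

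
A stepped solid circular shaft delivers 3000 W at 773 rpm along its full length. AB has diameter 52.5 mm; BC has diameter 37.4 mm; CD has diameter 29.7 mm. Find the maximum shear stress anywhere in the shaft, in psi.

1040 psi

ω = 2π·773/60 = 80.95 rad/s, so T = P/ω = 3000 / 80.95 = 37.06 N·m.
Under the same torque, τ_max = 16T/(πd³) is largest where d is smallest — segment CD (d = 29.7 mm).
τ_max = 16·37.06/(π·(0.0297)³) = 7.205×10^6 Pa.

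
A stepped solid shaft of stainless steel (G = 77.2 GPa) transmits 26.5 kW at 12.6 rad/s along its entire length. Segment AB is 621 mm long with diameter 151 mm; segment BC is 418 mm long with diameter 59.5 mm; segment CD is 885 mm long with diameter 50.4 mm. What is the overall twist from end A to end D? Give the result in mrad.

ω = 12.6 rad/s, so T = P/ω = 26.5×10³ / 12.60 = 2103 N·m.
J_AB = π(0.151)⁴/32 = 5.10×10^-5 m⁴; J_BC = π(0.0595)⁴/32 = 1.23×10^-6 m⁴; J_CD = π(0.0504)⁴/32 = 6.33×10^-7 m⁴.
θ = (T/G)·Σ L_i/J_i = (2103/77.2×10⁹)·(0.621/5.10×10^-5 + 0.418/1.23×10^-6 + 0.885/6.33×10^-7) = 0.04765 rad.

47.6 mrad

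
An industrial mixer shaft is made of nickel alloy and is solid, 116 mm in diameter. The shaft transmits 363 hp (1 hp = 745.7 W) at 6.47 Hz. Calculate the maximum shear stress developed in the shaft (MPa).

ω = 2π·6.47 = 40.65 rad/s, so T = P/ω = 363×745.7 / 40.65 = 6659 N·m.
J = πd⁴/32 = π(0.116)⁴/32 = 1.778×10^-5 m⁴.
τ_max = T·r/J = 6659 × 0.0580 / 1.778×10^-5 = 2.173×10^7 Pa.

21.7 MPa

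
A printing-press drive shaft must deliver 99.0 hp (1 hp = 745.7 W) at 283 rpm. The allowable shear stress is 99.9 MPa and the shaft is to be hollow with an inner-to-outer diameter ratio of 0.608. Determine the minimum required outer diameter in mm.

ω = 2π·283/60 = 29.64 rad/s, so T = P/ω = 99.0×745.7 / 29.64 = 2491 N·m.
For a hollow shaft with d_i/d_o = 0.608: τ_max = 16T/(π d_o³ (1−k⁴)), so d_o = [16T/(π τ_allow (1−k⁴))]^(1/3) = [16·2491/(π·9.99×10^7·0.8633)]^(1/3) = 0.05279 m.

52.8 mm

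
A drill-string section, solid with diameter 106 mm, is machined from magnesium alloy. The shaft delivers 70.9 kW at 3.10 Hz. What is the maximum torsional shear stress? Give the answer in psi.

2260 psi

ω = 2π·3.10 = 19.48 rad/s, so T = P/ω = 70.9×10³ / 19.48 = 3640 N·m.
J = πd⁴/32 = π(0.106)⁴/32 = 1.239×10^-5 m⁴.
τ_max = T·r/J = 3640 × 0.0530 / 1.239×10^-5 = 1.557×10^7 Pa.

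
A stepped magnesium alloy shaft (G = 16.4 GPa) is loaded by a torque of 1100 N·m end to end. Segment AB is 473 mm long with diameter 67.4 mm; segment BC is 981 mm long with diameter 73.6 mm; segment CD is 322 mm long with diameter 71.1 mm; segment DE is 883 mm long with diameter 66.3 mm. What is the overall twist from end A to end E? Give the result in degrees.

4.49°

J_AB = π(0.0674)⁴/32 = 2.03×10^-6 m⁴; J_BC = π(0.0736)⁴/32 = 2.88×10^-6 m⁴; J_CD = π(0.0711)⁴/32 = 2.51×10^-6 m⁴; J_DE = π(0.0663)⁴/32 = 1.90×10^-6 m⁴.
θ = (T/G)·Σ L_i/J_i = (1100/16.4×10⁹)·(0.473/2.03×10^-6 + 0.981/2.88×10^-6 + 0.322/2.51×10^-6 + 0.883/1.90×10^-6) = 0.07833 rad.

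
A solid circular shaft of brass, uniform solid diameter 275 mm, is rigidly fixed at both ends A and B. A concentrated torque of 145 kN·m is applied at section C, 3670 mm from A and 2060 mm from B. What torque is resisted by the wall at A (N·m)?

With uniform GJ and both ends fixed, compatibility θ_AC = θ_CB gives T_A·a = T_B·b, together with T_A + T_B = T₀.
T_A = T₀·b/(a+b) = 145000·2060/5730 = 52130 N·m; T_B = 92870 N·m.

52100 N·m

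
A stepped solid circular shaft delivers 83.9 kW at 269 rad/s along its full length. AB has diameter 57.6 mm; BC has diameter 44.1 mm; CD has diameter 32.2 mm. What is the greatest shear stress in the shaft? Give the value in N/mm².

47.6 N/mm²

ω = 269 rad/s, so T = P/ω = 83.9×10³ / 269.0 = 311.9 N·m.
Under the same torque, τ_max = 16T/(πd³) is largest where d is smallest — segment CD (d = 32.2 mm).
τ_max = 16·311.9/(π·(0.0322)³) = 4.758×10^7 Pa.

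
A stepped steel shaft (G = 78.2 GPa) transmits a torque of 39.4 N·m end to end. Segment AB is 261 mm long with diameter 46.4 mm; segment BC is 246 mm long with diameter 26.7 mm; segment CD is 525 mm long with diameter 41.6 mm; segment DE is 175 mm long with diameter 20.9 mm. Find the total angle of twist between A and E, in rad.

J_AB = π(0.0464)⁴/32 = 4.55×10^-7 m⁴; J_BC = π(0.0267)⁴/32 = 4.99×10^-8 m⁴; J_CD = π(0.0416)⁴/32 = 2.94×10^-7 m⁴; J_DE = π(0.0209)⁴/32 = 1.87×10^-8 m⁴.
θ = (T/G)·Σ L_i/J_i = (39.40/78.2×10⁹)·(0.261/4.55×10^-7 + 0.246/4.99×10^-8 + 0.525/2.94×10^-7 + 0.175/1.87×10^-8) = 8.380×10^-3 rad.

0.00838 rad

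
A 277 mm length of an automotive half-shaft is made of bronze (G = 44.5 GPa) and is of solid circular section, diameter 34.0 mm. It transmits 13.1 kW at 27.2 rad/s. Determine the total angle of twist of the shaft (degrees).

ω = 27.2 rad/s, so T = P/ω = 13.1×10³ / 27.20 = 481.6 N·m.
J = πd⁴/32 = π(0.0340)⁴/32 = 1.312×10^-7 m⁴.
θ = T·L/(G·J) = 481.6 × 0.277 / (44.5×10⁹ × 1.312×10^-7) = 0.02285 rad.

1.31°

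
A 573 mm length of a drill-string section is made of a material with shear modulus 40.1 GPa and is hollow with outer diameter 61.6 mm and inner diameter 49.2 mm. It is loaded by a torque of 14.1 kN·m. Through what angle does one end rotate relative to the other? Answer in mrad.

J = π(d_o⁴ − d_i⁴)/32 = π(0.0616⁴ − 0.0492⁴)/32 = 8.383×10^-7 m⁴.
θ = T·L/(G·J) = 14100 × 0.573 / (40.1×10⁹ × 8.383×10^-7) = 0.2403 rad.

240 mrad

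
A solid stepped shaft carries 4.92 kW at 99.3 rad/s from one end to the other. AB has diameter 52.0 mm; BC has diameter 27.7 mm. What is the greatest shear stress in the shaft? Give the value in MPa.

ω = 99.3 rad/s, so T = P/ω = 4.92×10³ / 99.30 = 49.55 N·m.
Under the same torque, τ_max = 16T/(πd³) is largest where d is smallest — segment BC (d = 27.7 mm).
τ_max = 16·49.55/(π·(0.0277)³) = 1.187×10^7 Pa.

11.9 MPa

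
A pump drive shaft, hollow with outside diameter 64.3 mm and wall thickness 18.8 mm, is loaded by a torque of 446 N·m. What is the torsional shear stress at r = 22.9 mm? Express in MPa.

J = π(d_o⁴ − d_i⁴)/32 = π(0.0643⁴ − 0.0267⁴)/32 = 1.628×10^-6 m⁴.
Shear stress varies linearly with radius: τ = T·r/J = 446.0 × 0.0229 / 1.628×10^-6 = 6.272×10^6 Pa.

6.27 MPa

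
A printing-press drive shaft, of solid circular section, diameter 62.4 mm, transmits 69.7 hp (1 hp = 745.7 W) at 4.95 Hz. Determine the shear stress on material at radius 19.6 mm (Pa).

ω = 2π·4.95 = 31.10 rad/s, so T = P/ω = 69.7×745.7 / 31.10 = 1671 N·m.
J = πd⁴/32 = π(0.0624)⁴/32 = 1.488×10^-6 m⁴.
Shear stress varies linearly with radius: τ = T·r/J = 1671 × 0.0196 / 1.488×10^-6 = 2.201×10^7 Pa.

2.20e7 Pa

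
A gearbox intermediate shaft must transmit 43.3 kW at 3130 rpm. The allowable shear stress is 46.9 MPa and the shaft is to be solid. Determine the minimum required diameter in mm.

ω = 2π·3130/60 = 327.8 rad/s, so T = P/ω = 43.3×10³ / 327.8 = 132.1 N·m.
For a solid shaft τ_max = 16T/(πd³), so d = (16T/(π τ_allow))^(1/3) = (16·132.1/(π·4.69×10^7))^(1/3) = 0.02430 m.

24.3 mm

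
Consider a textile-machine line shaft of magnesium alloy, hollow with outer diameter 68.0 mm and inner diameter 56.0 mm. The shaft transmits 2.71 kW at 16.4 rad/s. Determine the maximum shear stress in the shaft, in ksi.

ω = 16.4 rad/s, so T = P/ω = 2.71×10³ / 16.40 = 165.2 N·m.
J = π(d_o⁴ − d_i⁴)/32 = π(0.0680⁴ − 0.0560⁴)/32 = 1.134×10^-6 m⁴.
τ_max = T·r/J = 165.2 × 0.0340 / 1.134×10^-6 = 4.956×10^6 Pa.

0.719 ksi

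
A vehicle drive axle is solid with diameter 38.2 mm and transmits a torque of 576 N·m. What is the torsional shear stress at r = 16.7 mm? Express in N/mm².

46.0 N/mm²

J = πd⁴/32 = π(0.0382)⁴/32 = 2.091×10^-7 m⁴.
Shear stress varies linearly with radius: τ = T·r/J = 576.0 × 0.0167 / 2.091×10^-7 = 4.601×10^7 Pa.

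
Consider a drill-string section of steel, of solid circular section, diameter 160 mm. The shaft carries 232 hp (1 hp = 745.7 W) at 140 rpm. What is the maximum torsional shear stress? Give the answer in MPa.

14.7 MPa

ω = 2π·140/60 = 14.66 rad/s, so T = P/ω = 232×745.7 / 14.66 = 11800 N·m.
J = πd⁴/32 = π(0.160)⁴/32 = 6.434×10^-5 m⁴.
τ_max = T·r/J = 11800 × 0.0800 / 6.434×10^-5 = 1.467×10^7 Pa.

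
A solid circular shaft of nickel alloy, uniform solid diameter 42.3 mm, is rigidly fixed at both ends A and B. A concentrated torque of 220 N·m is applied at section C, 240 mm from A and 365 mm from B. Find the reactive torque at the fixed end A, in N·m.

133 N·m

With uniform GJ and both ends fixed, compatibility θ_AC = θ_CB gives T_A·a = T_B·b, together with T_A + T_B = T₀.
T_A = T₀·b/(a+b) = 220.0·365/605.0 = 132.7 N·m; T_B = 87.27 N·m.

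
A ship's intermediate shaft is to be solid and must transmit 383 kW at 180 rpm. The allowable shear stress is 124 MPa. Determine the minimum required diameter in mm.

ω = 2π·180/60 = 18.85 rad/s, so T = P/ω = 383×10³ / 18.85 = 20320 N·m.
For a solid shaft τ_max = 16T/(πd³), so d = (16T/(π τ_allow))^(1/3) = (16·20320/(π·1.24×10^8))^(1/3) = 0.09415 m.

94.1 mm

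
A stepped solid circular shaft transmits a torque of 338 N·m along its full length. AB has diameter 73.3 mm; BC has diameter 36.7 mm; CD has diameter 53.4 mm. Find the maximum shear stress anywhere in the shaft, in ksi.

Under the same torque, τ_max = 16T/(πd³) is largest where d is smallest — segment BC (d = 36.7 mm).
τ_max = 16·338.0/(π·(0.0367)³) = 3.482×10^7 Pa.

5.05 ksi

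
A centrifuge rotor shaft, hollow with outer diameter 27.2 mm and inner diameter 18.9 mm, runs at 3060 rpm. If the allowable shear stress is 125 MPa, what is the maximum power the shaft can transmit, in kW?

121 kW

J = π(d_o⁴ − d_i⁴)/32 = π(0.0272⁴ − 0.0189⁴)/32 = 4.121×10^-8 m⁴.
T_max = τ_allow·J/r = 1.25×10^8 × 4.121×10^-8 / 0.0136 = 378.8 N·m.
ω = 2π·3060/60 = 320.4 rad/s, so P_max = T_max·ω = 1.214×10^5 W.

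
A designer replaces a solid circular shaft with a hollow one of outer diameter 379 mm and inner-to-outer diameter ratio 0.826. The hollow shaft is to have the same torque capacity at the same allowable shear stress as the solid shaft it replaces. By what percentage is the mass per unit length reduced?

Equal τ_max and T ⇒ the solid shaft needs d_s³ = d_o³(1−k⁴), so d_s = 379·(1−0.826⁴)^(1/3) = 307.6 mm.
Area ratio A_h/A_s = d_o²(1−k²)/d_s² = (1−k²)/(1−k⁴)^(2/3) = 0.4824.
Mass saving = 1 − 0.4824 = 51.8 %.

51.8 %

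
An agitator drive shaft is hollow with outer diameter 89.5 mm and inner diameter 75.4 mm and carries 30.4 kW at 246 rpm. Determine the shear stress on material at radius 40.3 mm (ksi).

2.21 ksi

ω = 2π·246/60 = 25.76 rad/s, so T = P/ω = 30.4×10³ / 25.76 = 1180 N·m.
J = π(d_o⁴ − d_i⁴)/32 = π(0.0895⁴ − 0.0754⁴)/32 = 3.126×10^-6 m⁴.
Shear stress varies linearly with radius: τ = T·r/J = 1180 × 0.0403 / 3.126×10^-6 = 1.521×10^7 Pa.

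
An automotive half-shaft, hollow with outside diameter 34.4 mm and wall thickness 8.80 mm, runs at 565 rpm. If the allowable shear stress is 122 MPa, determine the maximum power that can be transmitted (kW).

54.4 kW

J = π(d_o⁴ − d_i⁴)/32 = π(0.0344⁴ − 0.0168⁴)/32 = 1.297×10^-7 m⁴.
T_max = τ_allow·J/r = 1.22×10^8 × 1.297×10^-7 / 0.0172 = 919.7 N·m.
ω = 2π·565/60 = 59.17 rad/s, so P_max = T_max·ω = 5.441×10^4 W.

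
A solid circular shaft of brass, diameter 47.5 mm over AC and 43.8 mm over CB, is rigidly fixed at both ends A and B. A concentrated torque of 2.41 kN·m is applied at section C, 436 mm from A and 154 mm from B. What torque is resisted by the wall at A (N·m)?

Compatibility: T_A·a/J_AC = T_B·b/J_CB with T_A + T_B = T₀.
J_AC = 5.00×10^-7 m⁴, J_CB = 3.61×10^-7 m⁴, so T_A = T₀·(J_AC/a)/((J_AC/a)+(J_CB/b)) = 791.0 N·m, T_B = 1619 N·m.

791 N·m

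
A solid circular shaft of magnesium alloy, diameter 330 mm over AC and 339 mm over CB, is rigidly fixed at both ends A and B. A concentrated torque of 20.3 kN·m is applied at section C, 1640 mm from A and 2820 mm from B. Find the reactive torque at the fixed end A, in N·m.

12300 N·m

Compatibility: T_A·a/J_AC = T_B·b/J_CB with T_A + T_B = T₀.
J_AC = 1.16×10^-3 m⁴, J_CB = 1.30×10^-3 m⁴, so T_A = T₀·(J_AC/a)/((J_AC/a)+(J_CB/b)) = 12320 N·m, T_B = 7979 N·m.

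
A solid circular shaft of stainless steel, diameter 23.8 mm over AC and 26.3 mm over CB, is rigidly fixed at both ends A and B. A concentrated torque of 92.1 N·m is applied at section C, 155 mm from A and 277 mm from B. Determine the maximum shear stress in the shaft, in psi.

2750 psi

Compatibility: T_A·a/J_AC = T_B·b/J_CB with T_A + T_B = T₀.
J_AC = 3.15×10^-8 m⁴, J_CB = 4.70×10^-8 m⁴, so T_A = T₀·(J_AC/a)/((J_AC/a)+(J_CB/b)) = 50.21 N·m, T_B = 41.89 N·m.
τ in each portion: τ_AC = 1.90×10^7 Pa, τ_CB = 1.17×10^7 Pa; maximum is in AC.
τ_max = T_AC·r/J = 50.21·0.0119/3.15×10^-8 = 1.897×10^7 Pa.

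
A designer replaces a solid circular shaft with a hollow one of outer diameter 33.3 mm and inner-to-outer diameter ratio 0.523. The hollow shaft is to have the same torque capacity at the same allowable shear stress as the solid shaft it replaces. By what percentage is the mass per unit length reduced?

Equal τ_max and T ⇒ the solid shaft needs d_s³ = d_o³(1−k⁴), so d_s = 33.3·(1−0.523⁴)^(1/3) = 32.45 mm.
Area ratio A_h/A_s = d_o²(1−k²)/d_s² = (1−k²)/(1−k⁴)^(2/3) = 0.7651.
Mass saving = 1 − 0.7651 = 23.5 %.

23.5 %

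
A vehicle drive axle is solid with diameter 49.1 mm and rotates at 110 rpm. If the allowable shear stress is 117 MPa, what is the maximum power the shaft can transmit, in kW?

J = πd⁴/32 = π(0.0491)⁴/32 = 5.706×10^-7 m⁴.
T_max = τ_allow·J/r = 1.17×10^8 × 5.706×10^-7 / 0.0246 = 2719 N·m.
ω = 2π·110/60 = 11.52 rad/s, so P_max = T_max·ω = 3.132×10^4 W.

31.3 kW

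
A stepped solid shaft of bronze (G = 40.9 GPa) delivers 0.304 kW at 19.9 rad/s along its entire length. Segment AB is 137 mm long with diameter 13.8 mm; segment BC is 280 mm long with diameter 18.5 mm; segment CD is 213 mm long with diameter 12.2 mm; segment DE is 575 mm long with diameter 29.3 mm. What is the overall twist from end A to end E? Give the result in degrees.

ω = 19.9 rad/s, so T = P/ω = 0.304×10³ / 19.90 = 15.28 N·m.
J_AB = π(0.0138)⁴/32 = 3.56×10^-9 m⁴; J_BC = π(0.0185)⁴/32 = 1.15×10^-8 m⁴; J_CD = π(0.0122)⁴/32 = 2.17×10^-9 m⁴; J_DE = π(0.0293)⁴/32 = 7.24×10^-8 m⁴.
θ = (T/G)·Σ L_i/J_i = (15.28/40.9×10⁹)·(0.137/3.56×10^-9 + 0.280/1.15×10^-8 + 0.213/2.17×10^-9 + 0.575/7.24×10^-8) = 0.06301 rad.

3.61°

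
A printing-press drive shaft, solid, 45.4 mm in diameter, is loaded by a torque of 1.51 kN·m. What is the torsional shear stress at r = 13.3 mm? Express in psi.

6980 psi

J = πd⁴/32 = π(0.0454)⁴/32 = 4.171×10^-7 m⁴.
Shear stress varies linearly with radius: τ = T·r/J = 1510 × 0.0133 / 4.171×10^-7 = 4.815×10^7 Pa.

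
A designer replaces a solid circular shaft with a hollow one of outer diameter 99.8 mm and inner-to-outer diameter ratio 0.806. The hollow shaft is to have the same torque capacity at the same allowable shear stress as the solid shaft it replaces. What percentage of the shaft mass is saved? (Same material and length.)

49.5 %

Equal τ_max and T ⇒ the solid shaft needs d_s³ = d_o³(1−k⁴), so d_s = 99.8·(1−0.806⁴)^(1/3) = 83.13 mm.
Area ratio A_h/A_s = d_o²(1−k²)/d_s² = (1−k²)/(1−k⁴)^(2/3) = 0.5049.
Mass saving = 1 − 0.5049 = 49.5 %.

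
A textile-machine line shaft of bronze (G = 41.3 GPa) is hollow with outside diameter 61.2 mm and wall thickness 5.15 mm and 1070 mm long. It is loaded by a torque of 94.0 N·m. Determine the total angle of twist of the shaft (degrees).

0.194°

J = π(d_o⁴ − d_i⁴)/32 = π(0.0612⁴ − 0.0509⁴)/32 = 7.182×10^-7 m⁴.
θ = T·L/(G·J) = 94.00 × 1.07 / (41.3×10⁹ × 7.182×10^-7) = 3.391×10^-3 rad.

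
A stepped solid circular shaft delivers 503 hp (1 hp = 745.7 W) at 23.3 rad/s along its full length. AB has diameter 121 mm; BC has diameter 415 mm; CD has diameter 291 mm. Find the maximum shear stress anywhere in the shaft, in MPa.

ω = 23.3 rad/s, so T = P/ω = 503×745.7 / 23.30 = 16100 N·m.
Under the same torque, τ_max = 16T/(πd³) is largest where d is smallest — segment AB (d = 121 mm).
τ_max = 16·16100/(π·(0.121)³) = 4.628×10^7 Pa.

46.3 MPa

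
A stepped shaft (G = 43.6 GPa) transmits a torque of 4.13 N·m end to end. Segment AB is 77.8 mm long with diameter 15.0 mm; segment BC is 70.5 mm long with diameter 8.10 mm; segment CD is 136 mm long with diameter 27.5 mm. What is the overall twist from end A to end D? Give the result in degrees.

1.00°

J_AB = π(0.0150)⁴/32 = 4.97×10^-9 m⁴; J_BC = π(0.00810)⁴/32 = 4.23×10^-10 m⁴; J_CD = π(0.0275)⁴/32 = 5.61×10^-8 m⁴.
θ = (T/G)·Σ L_i/J_i = (4.130/43.6×10⁹)·(0.0778/4.97×10^-9 + 0.0705/4.23×10^-10 + 0.136/5.61×10^-8) = 0.01751 rad.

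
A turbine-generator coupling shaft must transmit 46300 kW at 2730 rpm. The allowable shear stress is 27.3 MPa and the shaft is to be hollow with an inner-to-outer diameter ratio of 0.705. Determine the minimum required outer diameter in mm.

342 mm

ω = 2π·2730/60 = 285.9 rad/s, so T = P/ω = 46300×10³ / 285.9 = 162000 N·m.
For a hollow shaft with d_i/d_o = 0.705: τ_max = 16T/(π d_o³ (1−k⁴)), so d_o = [16T/(π τ_allow (1−k⁴))]^(1/3) = [16·162000/(π·2.73×10^7·0.7530)]^(1/3) = 0.3424 m.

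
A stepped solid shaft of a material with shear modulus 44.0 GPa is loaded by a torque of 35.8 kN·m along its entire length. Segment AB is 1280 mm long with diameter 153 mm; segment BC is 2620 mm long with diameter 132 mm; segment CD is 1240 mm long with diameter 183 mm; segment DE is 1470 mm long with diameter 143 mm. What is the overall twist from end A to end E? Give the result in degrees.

7.40°

J_AB = π(0.153)⁴/32 = 5.38×10^-5 m⁴; J_BC = π(0.132)⁴/32 = 2.98×10^-5 m⁴; J_CD = π(0.183)⁴/32 = 1.10×10^-4 m⁴; J_DE = π(0.143)⁴/32 = 4.11×10^-5 m⁴.
θ = (T/G)·Σ L_i/J_i = (35800/44.0×10⁹)·(1.28/5.38×10^-5 + 2.62/2.98×10^-5 + 1.24/1.10×10^-4 + 1.47/4.11×10^-5) = 0.1292 rad.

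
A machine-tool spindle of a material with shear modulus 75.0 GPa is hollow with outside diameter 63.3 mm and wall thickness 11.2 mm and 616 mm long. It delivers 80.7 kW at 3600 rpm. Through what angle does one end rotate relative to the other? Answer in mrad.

1.35 mrad

ω = 2π·3600/60 = 377.0 rad/s, so T = P/ω = 80.7×10³ / 377.0 = 214.1 N·m.
J = π(d_o⁴ − d_i⁴)/32 = π(0.0633⁴ − 0.0409⁴)/32 = 1.301×10^-6 m⁴.
θ = T·L/(G·J) = 214.1 × 0.616 / (75.0×10⁹ × 1.301×10^-6) = 1.351×10^-3 rad.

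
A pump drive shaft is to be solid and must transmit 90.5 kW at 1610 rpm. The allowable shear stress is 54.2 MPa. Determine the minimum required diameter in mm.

36.9 mm

ω = 2π·1610/60 = 168.6 rad/s, so T = P/ω = 90.5×10³ / 168.6 = 536.8 N·m.
For a solid shaft τ_max = 16T/(πd³), so d = (16T/(π τ_allow))^(1/3) = (16·536.8/(π·5.42×10^7))^(1/3) = 0.03695 m.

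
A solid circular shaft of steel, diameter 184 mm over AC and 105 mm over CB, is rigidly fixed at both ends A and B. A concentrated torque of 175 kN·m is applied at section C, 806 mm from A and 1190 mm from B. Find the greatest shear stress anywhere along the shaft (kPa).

133000 kPa

Compatibility: T_A·a/J_AC = T_B·b/J_CB with T_A + T_B = T₀.
J_AC = 1.13×10^-4 m⁴, J_CB = 1.19×10^-5 m⁴, so T_A = T₀·(J_AC/a)/((J_AC/a)+(J_CB/b)) = 163300 N·m, T_B = 11730 N·m.
τ in each portion: τ_AC = 1.33×10^8 Pa, τ_CB = 5.16×10^7 Pa; maximum is in AC.
τ_max = T_AC·r/J = 163300·0.0920/1.13×10^-4 = 1.335×10^8 Pa.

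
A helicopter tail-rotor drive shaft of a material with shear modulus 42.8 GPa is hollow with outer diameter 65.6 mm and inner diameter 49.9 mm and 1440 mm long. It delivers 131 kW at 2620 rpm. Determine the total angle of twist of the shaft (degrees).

0.761°

ω = 2π·2620/60 = 274.4 rad/s, so T = P/ω = 131×10³ / 274.4 = 477.5 N·m.
J = π(d_o⁴ − d_i⁴)/32 = π(0.0656⁴ − 0.0499⁴)/32 = 1.209×10^-6 m⁴.
θ = T·L/(G·J) = 477.5 × 1.44 / (42.8×10⁹ × 1.209×10^-6) = 0.01328 rad.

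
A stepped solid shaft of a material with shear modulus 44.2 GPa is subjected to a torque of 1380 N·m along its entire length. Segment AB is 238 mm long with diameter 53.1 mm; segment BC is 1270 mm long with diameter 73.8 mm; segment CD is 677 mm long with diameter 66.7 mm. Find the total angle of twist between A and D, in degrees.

1.95°

J_AB = π(0.0531)⁴/32 = 7.81×10^-7 m⁴; J_BC = π(0.0738)⁴/32 = 2.91×10^-6 m⁴; J_CD = π(0.0667)⁴/32 = 1.94×10^-6 m⁴.
θ = (T/G)·Σ L_i/J_i = (1380/44.2×10⁹)·(0.238/7.81×10^-7 + 1.27/2.91×10^-6 + 0.677/1.94×10^-6) = 0.03401 rad.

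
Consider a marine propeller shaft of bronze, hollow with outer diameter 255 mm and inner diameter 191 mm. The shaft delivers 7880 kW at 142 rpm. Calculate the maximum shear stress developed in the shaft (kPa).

238000 kPa

ω = 2π·142/60 = 14.87 rad/s, so T = P/ω = 7880×10³ / 14.87 = 529900 N·m.
J = π(d_o⁴ − d_i⁴)/32 = π(0.255⁴ − 0.191⁴)/32 = 2.845×10^-4 m⁴.
τ_max = T·r/J = 529900 × 0.128 / 2.845×10^-4 = 2.375×10^8 Pa.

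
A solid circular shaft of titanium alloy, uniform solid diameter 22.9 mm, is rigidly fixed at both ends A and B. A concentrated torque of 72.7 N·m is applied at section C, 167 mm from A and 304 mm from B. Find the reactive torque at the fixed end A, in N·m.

46.9 N·m

With uniform GJ and both ends fixed, compatibility θ_AC = θ_CB gives T_A·a = T_B·b, together with T_A + T_B = T₀.
T_A = T₀·b/(a+b) = 72.70·304/471.0 = 46.92 N·m; T_B = 25.78 N·m.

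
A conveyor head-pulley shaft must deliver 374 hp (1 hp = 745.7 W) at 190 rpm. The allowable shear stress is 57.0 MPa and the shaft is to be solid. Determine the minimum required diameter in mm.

ω = 2π·190/60 = 19.90 rad/s, so T = P/ω = 374×745.7 / 19.90 = 14020 N·m.
For a solid shaft τ_max = 16T/(πd³), so d = (16T/(π τ_allow))^(1/3) = (16·14020/(π·5.70×10^7))^(1/3) = 0.1078 m.

108 mm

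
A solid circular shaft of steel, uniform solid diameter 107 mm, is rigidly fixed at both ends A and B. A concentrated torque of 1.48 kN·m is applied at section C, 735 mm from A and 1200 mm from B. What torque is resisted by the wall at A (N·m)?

918 N·m

With uniform GJ and both ends fixed, compatibility θ_AC = θ_CB gives T_A·a = T_B·b, together with T_A + T_B = T₀.
T_A = T₀·b/(a+b) = 1480·1200/1935 = 917.8 N·m; T_B = 562.2 N·m.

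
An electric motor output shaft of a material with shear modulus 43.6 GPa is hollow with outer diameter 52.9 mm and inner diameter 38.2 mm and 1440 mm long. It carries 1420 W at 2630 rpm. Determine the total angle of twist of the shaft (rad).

ω = 2π·2630/60 = 275.4 rad/s, so T = P/ω = 1420 / 275.4 = 5.156 N·m.
J = π(d_o⁴ − d_i⁴)/32 = π(0.0529⁴ − 0.0382⁴)/32 = 5.598×10^-7 m⁴.
θ = T·L/(G·J) = 5.156 × 1.44 / (43.6×10⁹ × 5.598×10^-7) = 3.042×10^-4 rad.

3.04e-4 rad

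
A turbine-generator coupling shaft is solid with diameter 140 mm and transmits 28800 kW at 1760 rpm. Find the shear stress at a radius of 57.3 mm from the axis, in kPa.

237000 kPa

ω = 2π·1760/60 = 184.3 rad/s, so T = P/ω = 28800×10³ / 184.3 = 156300 N·m.
J = πd⁴/32 = π(0.140)⁴/32 = 3.771×10^-5 m⁴.
Shear stress varies linearly with radius: τ = T·r/J = 156300 × 0.0573 / 3.771×10^-5 = 2.374×10^8 Pa.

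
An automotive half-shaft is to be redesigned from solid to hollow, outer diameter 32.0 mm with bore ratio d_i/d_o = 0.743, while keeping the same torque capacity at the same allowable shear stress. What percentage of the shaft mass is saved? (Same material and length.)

42.9 %

Equal τ_max and T ⇒ the solid shaft needs d_s³ = d_o³(1−k⁴), so d_s = 32.0·(1−0.743⁴)^(1/3) = 28.35 mm.
Area ratio A_h/A_s = d_o²(1−k²)/d_s² = (1−k²)/(1−k⁴)^(2/3) = 0.5708.
Mass saving = 1 − 0.5708 = 42.9 %.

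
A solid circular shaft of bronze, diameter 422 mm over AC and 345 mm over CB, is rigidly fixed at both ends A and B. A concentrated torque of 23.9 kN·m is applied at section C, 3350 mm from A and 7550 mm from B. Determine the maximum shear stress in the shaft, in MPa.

1.35 MPa

Compatibility: T_A·a/J_AC = T_B·b/J_CB with T_A + T_B = T₀.
J_AC = 3.11×10^-3 m⁴, J_CB = 1.39×10^-3 m⁴, so T_A = T₀·(J_AC/a)/((J_AC/a)+(J_CB/b)) = 19950 N·m, T_B = 3954 N·m.
τ in each portion: τ_AC = 1.35×10^6 Pa, τ_CB = 4.90×10^5 Pa; maximum is in AC.
τ_max = T_AC·r/J = 19950·0.211/3.11×10^-3 = 1.352×10^6 Pa.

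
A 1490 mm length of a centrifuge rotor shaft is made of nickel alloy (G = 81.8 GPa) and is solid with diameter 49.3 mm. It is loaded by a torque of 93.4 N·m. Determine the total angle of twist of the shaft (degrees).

J = πd⁴/32 = π(0.0493)⁴/32 = 5.799×10^-7 m⁴.
θ = T·L/(G·J) = 93.40 × 1.49 / (81.8×10⁹ × 5.799×10^-7) = 2.934×10^-3 rad.

0.168°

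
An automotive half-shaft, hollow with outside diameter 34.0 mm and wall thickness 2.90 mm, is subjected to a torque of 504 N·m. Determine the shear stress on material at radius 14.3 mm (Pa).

1.04e8 Pa

J = π(d_o⁴ − d_i⁴)/32 = π(0.0340⁴ − 0.0282⁴)/32 = 6.911×10^-8 m⁴.
Shear stress varies linearly with radius: τ = T·r/J = 504.0 × 0.0143 / 6.911×10^-8 = 1.043×10^8 Pa.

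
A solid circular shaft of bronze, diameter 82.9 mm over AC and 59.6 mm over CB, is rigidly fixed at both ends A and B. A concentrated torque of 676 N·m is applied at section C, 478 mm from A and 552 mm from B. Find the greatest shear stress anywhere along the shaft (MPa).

Compatibility: T_A·a/J_AC = T_B·b/J_CB with T_A + T_B = T₀.
J_AC = 4.64×10^-6 m⁴, J_CB = 1.24×10^-6 m⁴, so T_A = T₀·(J_AC/a)/((J_AC/a)+(J_CB/b)) = 549.0 N·m, T_B = 127.0 N·m.
τ in each portion: τ_AC = 4.91×10^6 Pa, τ_CB = 3.06×10^6 Pa; maximum is in AC.
τ_max = T_AC·r/J = 549.0·0.0415/4.64×10^-6 = 4.908×10^6 Pa.

4.91 MPa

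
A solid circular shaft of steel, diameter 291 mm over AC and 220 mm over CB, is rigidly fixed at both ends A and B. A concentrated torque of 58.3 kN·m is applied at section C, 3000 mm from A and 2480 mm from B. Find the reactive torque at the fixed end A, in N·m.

Compatibility: T_A·a/J_AC = T_B·b/J_CB with T_A + T_B = T₀.
J_AC = 7.04×10^-4 m⁴, J_CB = 2.30×10^-4 m⁴, so T_A = T₀·(J_AC/a)/((J_AC/a)+(J_CB/b)) = 41790 N·m, T_B = 16510 N·m.

41800 N·m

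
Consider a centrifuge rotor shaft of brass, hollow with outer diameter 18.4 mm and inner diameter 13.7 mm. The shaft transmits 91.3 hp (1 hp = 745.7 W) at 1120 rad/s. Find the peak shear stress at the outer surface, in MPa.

ω = 1120 rad/s, so T = P/ω = 91.3×745.7 / 1120 = 60.79 N·m.
J = π(d_o⁴ − d_i⁴)/32 = π(0.0184⁴ − 0.0137⁴)/32 = 7.795×10^-9 m⁴.
τ_max = T·r/J = 60.79 × 0.00920 / 7.795×10^-9 = 7.175×10^7 Pa.

71.7 MPa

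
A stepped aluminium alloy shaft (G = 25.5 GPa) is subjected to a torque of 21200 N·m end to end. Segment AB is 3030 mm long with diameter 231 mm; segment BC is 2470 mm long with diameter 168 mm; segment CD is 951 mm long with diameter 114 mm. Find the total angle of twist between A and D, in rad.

J_AB = π(0.231)⁴/32 = 2.80×10^-4 m⁴; J_BC = π(0.168)⁴/32 = 7.82×10^-5 m⁴; J_CD = π(0.114)⁴/32 = 1.66×10^-5 m⁴.
θ = (T/G)·Σ L_i/J_i = (21200/25.5×10⁹)·(3.03/2.80×10^-4 + 2.47/7.82×10^-5 + 0.951/1.66×10^-5) = 0.08295 rad.

0.0830 rad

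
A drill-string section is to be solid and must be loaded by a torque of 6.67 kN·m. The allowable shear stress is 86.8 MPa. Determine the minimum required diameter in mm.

73.1 mm

For a solid shaft τ_max = 16T/(πd³), so d = (16T/(π τ_allow))^(1/3) = (16·6670/(π·8.68×10^7))^(1/3) = 0.07315 m.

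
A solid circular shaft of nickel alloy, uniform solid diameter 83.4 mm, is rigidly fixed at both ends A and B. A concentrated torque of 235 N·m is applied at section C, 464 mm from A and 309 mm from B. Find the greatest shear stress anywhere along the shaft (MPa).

With uniform GJ and both ends fixed, compatibility θ_AC = θ_CB gives T_A·a = T_B·b, together with T_A + T_B = T₀.
T_A = T₀·b/(a+b) = 235.0·309/773.0 = 93.94 N·m; T_B = 141.1 N·m.
τ in each portion: τ_AC = 8.25×10^5 Pa, τ_CB = 1.24×10^6 Pa; maximum is in CB.
τ_max = T_CB·r/J = 141.1·0.0417/4.75×10^-6 = 1.238×10^6 Pa.

1.24 MPa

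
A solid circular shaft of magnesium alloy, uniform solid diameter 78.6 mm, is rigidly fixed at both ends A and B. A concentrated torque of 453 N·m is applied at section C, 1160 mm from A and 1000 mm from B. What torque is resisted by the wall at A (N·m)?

210 N·m

With uniform GJ and both ends fixed, compatibility θ_AC = θ_CB gives T_A·a = T_B·b, together with T_A + T_B = T₀.
T_A = T₀·b/(a+b) = 453.0·1000/2160 = 209.7 N·m; T_B = 243.3 N·m.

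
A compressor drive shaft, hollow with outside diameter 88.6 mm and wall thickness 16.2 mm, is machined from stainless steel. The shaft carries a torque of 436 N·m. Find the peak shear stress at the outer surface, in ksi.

J = π(d_o⁴ − d_i⁴)/32 = π(0.0886⁴ − 0.0562⁴)/32 = 5.070×10^-6 m⁴.
τ_max = T·r/J = 436.0 × 0.0443 / 5.070×10^-6 = 3.809×10^6 Pa.

0.553 ksi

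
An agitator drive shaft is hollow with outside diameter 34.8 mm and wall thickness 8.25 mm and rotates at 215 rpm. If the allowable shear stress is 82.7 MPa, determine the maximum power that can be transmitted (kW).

14.2 kW

J = π(d_o⁴ − d_i⁴)/32 = π(0.0348⁴ − 0.0183⁴)/32 = 1.330×10^-7 m⁴.
T_max = τ_allow·J/r = 8.27×10^7 × 1.330×10^-7 / 0.0174 = 632.0 N·m.
ω = 2π·215/60 = 22.51 rad/s, so P_max = T_max·ω = 1.423×10^4 W.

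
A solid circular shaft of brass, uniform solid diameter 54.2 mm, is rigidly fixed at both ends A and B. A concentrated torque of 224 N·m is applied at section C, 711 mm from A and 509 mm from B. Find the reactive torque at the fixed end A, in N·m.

93.5 N·m

With uniform GJ and both ends fixed, compatibility θ_AC = θ_CB gives T_A·a = T_B·b, together with T_A + T_B = T₀.
T_A = T₀·b/(a+b) = 224.0·509/1220 = 93.46 N·m; T_B = 130.5 N·m.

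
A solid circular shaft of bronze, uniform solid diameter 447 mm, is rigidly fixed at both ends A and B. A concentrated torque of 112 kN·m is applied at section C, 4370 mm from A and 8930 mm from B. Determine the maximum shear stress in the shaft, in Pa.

With uniform GJ and both ends fixed, compatibility θ_AC = θ_CB gives T_A·a = T_B·b, together with T_A + T_B = T₀.
T_A = T₀·b/(a+b) = 112000·8930/13300 = 75200 N·m; T_B = 36800 N·m.
τ in each portion: τ_AC = 4.29×10^6 Pa, τ_CB = 2.10×10^6 Pa; maximum is in AC.
τ_max = T_AC·r/J = 75200·0.224/3.92×10^-3 = 4.288×10^6 Pa.

4.29e6 Pa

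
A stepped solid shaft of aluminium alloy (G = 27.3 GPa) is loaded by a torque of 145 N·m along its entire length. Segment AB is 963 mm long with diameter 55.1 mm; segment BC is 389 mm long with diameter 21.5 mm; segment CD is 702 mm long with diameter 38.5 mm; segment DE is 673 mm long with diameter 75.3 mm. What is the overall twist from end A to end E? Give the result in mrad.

J_AB = π(0.0551)⁴/32 = 9.05×10^-7 m⁴; J_BC = π(0.0215)⁴/32 = 2.10×10^-8 m⁴; J_CD = π(0.0385)⁴/32 = 2.16×10^-7 m⁴; J_DE = π(0.0753)⁴/32 = 3.16×10^-6 m⁴.
θ = (T/G)·Σ L_i/J_i = (145.0/27.3×10⁹)·(0.963/9.05×10^-7 + 0.389/2.10×10^-8 + 0.702/2.16×10^-7 + 0.673/3.16×10^-6) = 0.1226 rad.

123 mrad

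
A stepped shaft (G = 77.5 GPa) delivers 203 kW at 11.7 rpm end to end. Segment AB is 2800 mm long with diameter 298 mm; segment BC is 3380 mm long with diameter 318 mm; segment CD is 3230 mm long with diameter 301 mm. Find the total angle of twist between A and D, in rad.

0.0235 rad

ω = 2π·11.7/60 = 1.225 rad/s, so T = P/ω = 203×10³ / 1.225 = 165700 N·m.
J_AB = π(0.298)⁴/32 = 7.74×10^-4 m⁴; J_BC = π(0.318)⁴/32 = 1.00×10^-3 m⁴; J_CD = π(0.301)⁴/32 = 8.06×10^-4 m⁴.
θ = (T/G)·Σ L_i/J_i = (165700/77.5×10⁹)·(2.80/7.74×10^-4 + 3.38/1.00×10^-3 + 3.23/8.06×10^-4) = 0.02350 rad.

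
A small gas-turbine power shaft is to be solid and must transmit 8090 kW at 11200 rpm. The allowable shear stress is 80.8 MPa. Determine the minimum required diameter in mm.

75.8 mm

ω = 2π·11200/60 = 1173 rad/s, so T = P/ω = 8090×10³ / 1173 = 6898 N·m.
For a solid shaft τ_max = 16T/(πd³), so d = (16T/(π τ_allow))^(1/3) = (16·6898/(π·8.08×10^7))^(1/3) = 0.07576 m.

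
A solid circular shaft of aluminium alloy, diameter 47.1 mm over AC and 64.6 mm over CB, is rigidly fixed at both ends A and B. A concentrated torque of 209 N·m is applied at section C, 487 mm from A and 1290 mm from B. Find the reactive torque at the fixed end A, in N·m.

89.5 N·m

Compatibility: T_A·a/J_AC = T_B·b/J_CB with T_A + T_B = T₀.
J_AC = 4.83×10^-7 m⁴, J_CB = 1.71×10^-6 m⁴, so T_A = T₀·(J_AC/a)/((J_AC/a)+(J_CB/b)) = 89.47 N·m, T_B = 119.5 N·m.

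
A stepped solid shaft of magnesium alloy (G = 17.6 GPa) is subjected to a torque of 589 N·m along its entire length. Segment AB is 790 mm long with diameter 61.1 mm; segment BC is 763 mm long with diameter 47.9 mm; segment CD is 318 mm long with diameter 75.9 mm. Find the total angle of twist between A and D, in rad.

0.0720 rad

J_AB = π(0.0611)⁴/32 = 1.37×10^-6 m⁴; J_BC = π(0.0479)⁴/32 = 5.17×10^-7 m⁴; J_CD = π(0.0759)⁴/32 = 3.26×10^-6 m⁴.
θ = (T/G)·Σ L_i/J_i = (589.0/17.6×10⁹)·(0.790/1.37×10^-6 + 0.763/5.17×10^-7 + 0.318/3.26×10^-6) = 0.07200 rad.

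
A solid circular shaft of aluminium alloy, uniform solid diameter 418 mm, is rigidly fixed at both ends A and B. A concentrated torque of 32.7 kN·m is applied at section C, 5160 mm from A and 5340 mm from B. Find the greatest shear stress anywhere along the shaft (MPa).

With uniform GJ and both ends fixed, compatibility θ_AC = θ_CB gives T_A·a = T_B·b, together with T_A + T_B = T₀.
T_A = T₀·b/(a+b) = 32700·5340/10500 = 16630 N·m; T_B = 16070 N·m.
τ in each portion: τ_AC = 1.16×10^6 Pa, τ_CB = 1.12×10^6 Pa; maximum is in AC.
τ_max = T_AC·r/J = 16630·0.209/3.00×10^-3 = 1.160×10^6 Pa.

1.16 MPa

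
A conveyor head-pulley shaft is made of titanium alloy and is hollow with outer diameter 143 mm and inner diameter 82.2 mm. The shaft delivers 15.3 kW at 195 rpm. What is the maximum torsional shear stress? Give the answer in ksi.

0.212 ksi

ω = 2π·195/60 = 20.42 rad/s, so T = P/ω = 15.3×10³ / 20.42 = 749.3 N·m.
J = π(d_o⁴ − d_i⁴)/32 = π(0.143⁴ − 0.0822⁴)/32 = 3.657×10^-5 m⁴.
τ_max = T·r/J = 749.3 × 0.0715 / 3.657×10^-5 = 1.465×10^6 Pa.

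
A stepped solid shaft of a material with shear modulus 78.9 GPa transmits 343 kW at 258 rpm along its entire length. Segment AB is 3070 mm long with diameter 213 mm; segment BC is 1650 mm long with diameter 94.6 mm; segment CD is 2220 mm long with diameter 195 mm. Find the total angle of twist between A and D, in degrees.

ω = 2π·258/60 = 27.02 rad/s, so T = P/ω = 343×10³ / 27.02 = 12700 N·m.
J_AB = π(0.213)⁴/32 = 2.02×10^-4 m⁴; J_BC = π(0.0946)⁴/32 = 7.86×10^-6 m⁴; J_CD = π(0.195)⁴/32 = 1.42×10^-4 m⁴.
θ = (T/G)·Σ L_i/J_i = (12700/78.9×10⁹)·(3.07/2.02×10^-4 + 1.65/7.86×10^-6 + 2.22/1.42×10^-4) = 0.03873 rad.

2.22°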